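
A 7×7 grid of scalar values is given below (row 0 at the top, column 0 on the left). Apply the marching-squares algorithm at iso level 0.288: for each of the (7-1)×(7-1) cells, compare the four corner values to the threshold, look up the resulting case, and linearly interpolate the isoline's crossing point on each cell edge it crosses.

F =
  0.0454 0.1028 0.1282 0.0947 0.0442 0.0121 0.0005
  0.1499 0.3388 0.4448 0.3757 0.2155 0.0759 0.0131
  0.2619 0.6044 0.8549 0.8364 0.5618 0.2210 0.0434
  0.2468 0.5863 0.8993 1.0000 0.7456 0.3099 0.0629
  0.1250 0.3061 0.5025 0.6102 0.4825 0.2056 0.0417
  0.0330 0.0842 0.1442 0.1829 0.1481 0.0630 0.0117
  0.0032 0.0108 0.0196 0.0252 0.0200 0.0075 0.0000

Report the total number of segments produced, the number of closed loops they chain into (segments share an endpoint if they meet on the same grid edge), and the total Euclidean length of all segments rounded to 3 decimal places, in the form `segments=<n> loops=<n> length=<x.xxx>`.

cell (0,0): code 0100 → (0.785,1.000)–(1.000,0.731)
cell (0,1): code 1100 → (0.505,2.000)–(0.785,1.000)
cell (0,2): code 1100 → (0.688,3.000)–(0.505,2.000)
cell (0,3): code 1000 → (1.000,3.547)–(0.688,3.000)
cell (1,0): code 0110 → (1.000,0.731)–(2.000,0.076)
cell (1,3): code 1101 → (1.209,4.000)–(1.000,3.547)
cell (1,4): code 1000 → (2.000,4.803)–(1.209,4.000)
cell (2,0): code 0110 → (2.000,0.076)–(3.000,0.121)
cell (2,4): code 1101 → (2.754,5.000)–(2.000,4.803)
cell (2,5): code 1000 → (3.000,5.089)–(2.754,5.000)
cell (3,0): code 0110 → (3.000,0.121)–(4.000,0.900)
cell (3,4): code 1011 → (4.000,4.702)–(3.210,5.000)
cell (3,5): code 0001 → (3.210,5.000)–(3.000,5.089)
cell (4,0): code 0010 → (4.000,0.900)–(4.082,1.000)
cell (4,1): code 0011 → (4.082,1.000)–(4.599,2.000)
cell (4,2): code 0011 → (4.599,2.000)–(4.754,3.000)
cell (4,3): code 0011 → (4.754,3.000)–(4.582,4.000)
cell (4,4): code 0001 → (4.582,4.000)–(4.000,4.702)
total: 18 segments, chained into 1 closed loop(s), length Σ = 14.425690

segments=18 loops=1 length=14.426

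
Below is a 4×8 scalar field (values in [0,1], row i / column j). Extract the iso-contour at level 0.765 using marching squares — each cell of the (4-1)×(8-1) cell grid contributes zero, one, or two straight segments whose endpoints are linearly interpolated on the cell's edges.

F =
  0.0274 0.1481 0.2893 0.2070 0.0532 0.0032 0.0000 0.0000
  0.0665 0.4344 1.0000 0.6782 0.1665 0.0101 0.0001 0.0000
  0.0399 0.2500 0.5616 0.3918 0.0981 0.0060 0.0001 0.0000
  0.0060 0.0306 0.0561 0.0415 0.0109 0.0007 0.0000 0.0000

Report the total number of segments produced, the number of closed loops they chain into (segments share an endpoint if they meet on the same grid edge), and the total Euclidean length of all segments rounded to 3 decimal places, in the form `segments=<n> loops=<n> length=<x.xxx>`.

segments=4 loops=1 length=2.917

cell (0,1): code 0100 → (0.669,2.000)–(1.000,1.585)
cell (0,2): code 1000 → (1.000,2.730)–(0.669,2.000)
cell (1,1): code 0010 → (1.000,1.585)–(1.536,2.000)
cell (1,2): code 0001 → (1.536,2.000)–(1.000,2.730)
total: 4 segments, chained into 1 closed loop(s), length Σ = 2.916741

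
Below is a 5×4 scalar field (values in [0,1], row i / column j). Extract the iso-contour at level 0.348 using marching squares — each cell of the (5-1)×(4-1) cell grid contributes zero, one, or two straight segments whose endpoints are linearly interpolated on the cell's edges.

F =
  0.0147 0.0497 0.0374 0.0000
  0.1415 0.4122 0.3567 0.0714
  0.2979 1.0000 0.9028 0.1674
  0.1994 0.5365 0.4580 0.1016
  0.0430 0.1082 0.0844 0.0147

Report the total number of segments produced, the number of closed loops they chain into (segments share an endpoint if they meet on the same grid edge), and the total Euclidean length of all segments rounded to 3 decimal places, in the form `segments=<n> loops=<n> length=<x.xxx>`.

cell (0,0): code 0100 → (0.823,1.000)–(1.000,0.763)
cell (0,1): code 1100 → (0.973,2.000)–(0.823,1.000)
cell (0,2): code 1000 → (1.000,2.030)–(0.973,2.000)
cell (1,0): code 0110 → (1.000,0.763)–(2.000,0.071)
cell (1,2): code 1001 → (2.000,2.754)–(1.000,2.030)
cell (2,0): code 0110 → (2.000,0.071)–(3.000,0.441)
cell (2,2): code 1001 → (3.000,2.309)–(2.000,2.754)
cell (3,0): code 0010 → (3.000,0.441)–(3.440,1.000)
cell (3,1): code 0011 → (3.440,1.000)–(3.294,2.000)
cell (3,2): code 0001 → (3.294,2.000)–(3.000,2.309)
total: 10 segments, chained into 1 closed loop(s), length Σ = 8.108019

segments=10 loops=1 length=8.108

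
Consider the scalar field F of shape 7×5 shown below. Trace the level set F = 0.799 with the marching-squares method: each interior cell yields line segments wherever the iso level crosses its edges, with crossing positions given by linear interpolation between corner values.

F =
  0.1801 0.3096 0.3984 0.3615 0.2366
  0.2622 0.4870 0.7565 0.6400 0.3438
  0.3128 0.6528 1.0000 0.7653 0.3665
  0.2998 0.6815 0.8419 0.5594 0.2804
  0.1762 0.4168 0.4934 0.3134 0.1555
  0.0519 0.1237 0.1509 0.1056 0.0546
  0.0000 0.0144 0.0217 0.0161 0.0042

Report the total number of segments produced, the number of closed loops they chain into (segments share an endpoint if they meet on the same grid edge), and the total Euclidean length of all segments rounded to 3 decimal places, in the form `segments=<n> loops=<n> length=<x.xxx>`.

segments=6 loops=1 length=4.958

cell (1,1): code 0100 → (1.175,2.000)–(2.000,1.421)
cell (1,2): code 1000 → (2.000,2.856)–(1.175,2.000)
cell (2,1): code 0110 → (2.000,1.421)–(3.000,1.733)
cell (2,2): code 1001 → (3.000,2.152)–(2.000,2.856)
cell (3,1): code 0010 → (3.000,1.733)–(3.123,2.000)
cell (3,2): code 0001 → (3.123,2.000)–(3.000,2.152)
total: 6 segments, chained into 1 closed loop(s), length Σ = 4.958263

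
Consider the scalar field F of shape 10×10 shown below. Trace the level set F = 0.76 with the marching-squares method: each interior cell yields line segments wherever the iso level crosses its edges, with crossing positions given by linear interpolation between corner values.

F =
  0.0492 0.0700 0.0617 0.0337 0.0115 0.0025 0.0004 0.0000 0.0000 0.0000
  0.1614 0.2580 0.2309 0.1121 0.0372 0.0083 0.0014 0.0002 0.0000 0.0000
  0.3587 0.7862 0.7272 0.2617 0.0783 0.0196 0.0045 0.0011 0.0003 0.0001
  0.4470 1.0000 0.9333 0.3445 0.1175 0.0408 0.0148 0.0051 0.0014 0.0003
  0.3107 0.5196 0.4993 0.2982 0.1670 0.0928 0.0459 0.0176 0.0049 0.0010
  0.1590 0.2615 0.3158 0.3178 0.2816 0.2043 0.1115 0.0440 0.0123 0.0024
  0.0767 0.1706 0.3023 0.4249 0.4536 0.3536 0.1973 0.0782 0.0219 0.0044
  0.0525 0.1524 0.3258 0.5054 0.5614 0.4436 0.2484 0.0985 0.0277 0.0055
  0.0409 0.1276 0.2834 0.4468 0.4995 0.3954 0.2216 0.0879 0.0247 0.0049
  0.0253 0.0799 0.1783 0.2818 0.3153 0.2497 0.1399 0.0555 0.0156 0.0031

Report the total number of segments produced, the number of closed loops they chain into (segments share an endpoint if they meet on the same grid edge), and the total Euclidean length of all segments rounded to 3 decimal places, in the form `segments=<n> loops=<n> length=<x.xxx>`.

segments=8 loops=1 length=5.225

cell (1,0): code 0100 → (1.950,1.000)–(2.000,0.939)
cell (1,1): code 1000 → (2.000,1.444)–(1.950,1.000)
cell (2,0): code 0110 → (2.000,0.939)–(3.000,0.566)
cell (2,1): code 1101 → (2.159,2.000)–(2.000,1.444)
cell (2,2): code 1000 → (3.000,2.294)–(2.159,2.000)
cell (3,0): code 0010 → (3.000,0.566)–(3.500,1.000)
cell (3,1): code 0011 → (3.500,1.000)–(3.399,2.000)
cell (3,2): code 0001 → (3.399,2.000)–(3.000,2.294)
total: 8 segments, chained into 1 closed loop(s), length Σ = 5.224857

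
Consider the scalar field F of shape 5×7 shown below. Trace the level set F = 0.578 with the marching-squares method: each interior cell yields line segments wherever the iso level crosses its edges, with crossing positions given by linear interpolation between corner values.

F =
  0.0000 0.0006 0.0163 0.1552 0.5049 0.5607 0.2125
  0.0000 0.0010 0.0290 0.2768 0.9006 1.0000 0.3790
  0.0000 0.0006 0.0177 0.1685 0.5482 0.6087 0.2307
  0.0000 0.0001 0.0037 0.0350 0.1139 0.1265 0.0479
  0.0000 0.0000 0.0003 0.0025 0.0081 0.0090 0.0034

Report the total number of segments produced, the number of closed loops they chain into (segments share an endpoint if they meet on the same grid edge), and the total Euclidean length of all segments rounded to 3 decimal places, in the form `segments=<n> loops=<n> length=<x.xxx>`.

segments=8 loops=1 length=6.484

cell (0,3): code 0100 → (0.185,4.000)–(1.000,3.483)
cell (0,4): code 1100 → (0.039,5.000)–(0.185,4.000)
cell (0,5): code 1000 → (1.000,5.680)–(0.039,5.000)
cell (1,3): code 0010 → (1.000,3.483)–(1.915,4.000)
cell (1,4): code 0111 → (1.915,4.000)–(2.000,4.493)
cell (1,5): code 1001 → (2.000,5.081)–(1.000,5.680)
cell (2,4): code 0010 → (2.000,4.493)–(2.064,5.000)
cell (2,5): code 0001 → (2.064,5.000)–(2.000,5.081)
total: 8 segments, chained into 1 closed loop(s), length Σ = 6.483773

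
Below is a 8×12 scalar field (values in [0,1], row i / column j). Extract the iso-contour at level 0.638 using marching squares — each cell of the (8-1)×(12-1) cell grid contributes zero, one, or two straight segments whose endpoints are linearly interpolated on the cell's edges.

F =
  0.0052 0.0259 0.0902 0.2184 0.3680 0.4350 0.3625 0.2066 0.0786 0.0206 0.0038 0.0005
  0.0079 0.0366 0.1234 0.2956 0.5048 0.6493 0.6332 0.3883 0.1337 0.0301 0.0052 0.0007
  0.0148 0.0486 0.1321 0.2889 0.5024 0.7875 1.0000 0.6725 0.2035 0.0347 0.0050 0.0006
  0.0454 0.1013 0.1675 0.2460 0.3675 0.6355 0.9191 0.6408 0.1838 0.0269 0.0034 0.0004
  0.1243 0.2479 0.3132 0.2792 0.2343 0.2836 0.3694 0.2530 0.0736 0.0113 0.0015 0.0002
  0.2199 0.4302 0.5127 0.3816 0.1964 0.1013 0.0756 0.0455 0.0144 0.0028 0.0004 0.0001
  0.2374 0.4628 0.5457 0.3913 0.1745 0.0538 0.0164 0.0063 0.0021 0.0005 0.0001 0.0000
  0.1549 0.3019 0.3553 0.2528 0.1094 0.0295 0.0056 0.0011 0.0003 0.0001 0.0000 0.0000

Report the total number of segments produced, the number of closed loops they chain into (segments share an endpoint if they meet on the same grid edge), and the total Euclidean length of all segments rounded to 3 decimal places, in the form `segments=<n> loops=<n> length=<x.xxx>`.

cell (0,4): code 0100 → (0.947,5.000)–(1.000,4.922)
cell (0,5): code 1000 → (1.000,5.702)–(0.947,5.000)
cell (1,4): code 0110 → (1.000,4.922)–(2.000,4.476)
cell (1,5): code 1101 → (1.013,6.000)–(1.000,5.702)
cell (1,6): code 1100 → (1.879,7.000)–(1.013,6.000)
cell (1,7): code 1000 → (2.000,7.074)–(1.879,7.000)
cell (2,4): code 0010 → (2.000,4.476)–(2.984,5.000)
cell (2,5): code 0111 → (2.984,5.000)–(3.000,5.009)
cell (2,7): code 1001 → (3.000,7.006)–(2.000,7.074)
cell (3,5): code 0010 → (3.000,5.009)–(3.511,6.000)
cell (3,6): code 0011 → (3.511,6.000)–(3.007,7.000)
cell (3,7): code 0001 → (3.007,7.000)–(3.000,7.006)
total: 12 segments, chained into 1 closed loop(s), length Σ = 8.036319

segments=12 loops=1 length=8.036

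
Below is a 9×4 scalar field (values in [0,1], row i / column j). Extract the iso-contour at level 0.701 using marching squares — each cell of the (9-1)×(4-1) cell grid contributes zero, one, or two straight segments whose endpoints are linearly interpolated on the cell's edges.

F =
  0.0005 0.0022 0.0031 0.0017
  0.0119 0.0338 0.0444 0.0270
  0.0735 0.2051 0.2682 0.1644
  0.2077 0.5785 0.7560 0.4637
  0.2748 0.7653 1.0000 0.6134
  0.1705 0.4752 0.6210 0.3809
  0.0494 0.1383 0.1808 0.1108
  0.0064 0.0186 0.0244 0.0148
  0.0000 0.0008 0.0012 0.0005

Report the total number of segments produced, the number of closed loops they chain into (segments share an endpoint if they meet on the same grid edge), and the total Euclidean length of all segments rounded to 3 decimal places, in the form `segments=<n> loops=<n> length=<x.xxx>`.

cell (2,1): code 0100 → (2.887,2.000)–(3.000,1.690)
cell (2,2): code 1000 → (3.000,2.188)–(2.887,2.000)
cell (3,0): code 0100 → (3.656,1.000)–(4.000,0.869)
cell (3,1): code 1110 → (3.000,1.690)–(3.656,1.000)
cell (3,2): code 1001 → (4.000,2.773)–(3.000,2.188)
cell (4,0): code 0010 → (4.000,0.869)–(4.222,1.000)
cell (4,1): code 0011 → (4.222,1.000)–(4.789,2.000)
cell (4,2): code 0001 → (4.789,2.000)–(4.000,2.773)
total: 8 segments, chained into 1 closed loop(s), length Σ = 5.540112

segments=8 loops=1 length=5.540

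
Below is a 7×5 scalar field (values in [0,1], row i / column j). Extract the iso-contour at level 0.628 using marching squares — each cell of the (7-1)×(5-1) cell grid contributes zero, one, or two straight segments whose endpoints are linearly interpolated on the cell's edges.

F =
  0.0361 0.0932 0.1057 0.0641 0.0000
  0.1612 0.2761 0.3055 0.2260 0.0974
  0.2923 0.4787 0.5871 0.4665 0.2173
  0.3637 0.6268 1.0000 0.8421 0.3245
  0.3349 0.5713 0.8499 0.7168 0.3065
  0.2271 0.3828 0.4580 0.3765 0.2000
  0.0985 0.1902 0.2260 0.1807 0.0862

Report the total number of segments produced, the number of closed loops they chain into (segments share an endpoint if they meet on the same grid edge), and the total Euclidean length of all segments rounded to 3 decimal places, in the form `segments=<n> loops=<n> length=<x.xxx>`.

cell (2,1): code 0100 → (2.099,2.000)–(3.000,1.003)
cell (2,2): code 1100 → (2.430,3.000)–(2.099,2.000)
cell (2,3): code 1000 → (3.000,3.414)–(2.430,3.000)
cell (3,1): code 0110 → (3.000,1.003)–(4.000,1.204)
cell (3,3): code 1001 → (4.000,3.216)–(3.000,3.414)
cell (4,1): code 0010 → (4.000,1.204)–(4.566,2.000)
cell (4,2): code 0011 → (4.566,2.000)–(4.261,3.000)
cell (4,3): code 0001 → (4.261,3.000)–(4.000,3.216)
total: 8 segments, chained into 1 closed loop(s), length Σ = 7.502162

segments=8 loops=1 length=7.502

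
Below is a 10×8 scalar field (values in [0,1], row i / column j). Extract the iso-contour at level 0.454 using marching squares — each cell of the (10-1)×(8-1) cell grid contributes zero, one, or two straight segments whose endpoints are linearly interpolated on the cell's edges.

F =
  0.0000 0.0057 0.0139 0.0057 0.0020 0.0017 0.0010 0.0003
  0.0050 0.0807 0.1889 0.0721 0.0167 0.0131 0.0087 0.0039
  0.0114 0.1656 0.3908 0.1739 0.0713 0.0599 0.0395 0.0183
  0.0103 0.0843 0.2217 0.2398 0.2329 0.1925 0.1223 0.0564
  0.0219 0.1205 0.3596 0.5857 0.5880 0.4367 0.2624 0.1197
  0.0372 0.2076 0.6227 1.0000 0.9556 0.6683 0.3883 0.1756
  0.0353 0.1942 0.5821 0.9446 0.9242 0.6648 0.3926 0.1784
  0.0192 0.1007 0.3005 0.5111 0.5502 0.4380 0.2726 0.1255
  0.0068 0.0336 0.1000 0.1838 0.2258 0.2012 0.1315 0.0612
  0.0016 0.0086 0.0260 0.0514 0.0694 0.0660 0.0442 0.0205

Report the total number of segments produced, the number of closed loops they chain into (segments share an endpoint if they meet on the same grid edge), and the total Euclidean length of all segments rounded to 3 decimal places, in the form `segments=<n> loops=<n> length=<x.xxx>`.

cell (3,2): code 0100 → (3.619,3.000)–(4.000,2.418)
cell (3,3): code 1100 → (3.623,4.000)–(3.619,3.000)
cell (3,4): code 1000 → (4.000,4.886)–(3.623,4.000)
cell (4,1): code 0100 → (4.359,2.000)–(5.000,1.594)
cell (4,2): code 1110 → (4.000,2.418)–(4.359,2.000)
cell (4,4): code 1101 → (4.075,5.000)–(4.000,4.886)
cell (4,5): code 1000 → (5.000,5.765)–(4.075,5.000)
cell (5,1): code 0110 → (5.000,1.594)–(6.000,1.670)
cell (5,5): code 1001 → (6.000,5.774)–(5.000,5.765)
cell (6,1): code 0010 → (6.000,1.670)–(6.455,2.000)
cell (6,2): code 0111 → (6.455,2.000)–(7.000,2.729)
cell (6,4): code 1011 → (7.000,4.857)–(6.929,5.000)
cell (6,5): code 0001 → (6.929,5.000)–(6.000,5.774)
cell (7,2): code 0010 → (7.000,2.729)–(7.174,3.000)
cell (7,3): code 0011 → (7.174,3.000)–(7.297,4.000)
cell (7,4): code 0001 → (7.297,4.000)–(7.000,4.857)
total: 16 segments, chained into 1 closed loop(s), length Σ = 12.386832

segments=16 loops=1 length=12.387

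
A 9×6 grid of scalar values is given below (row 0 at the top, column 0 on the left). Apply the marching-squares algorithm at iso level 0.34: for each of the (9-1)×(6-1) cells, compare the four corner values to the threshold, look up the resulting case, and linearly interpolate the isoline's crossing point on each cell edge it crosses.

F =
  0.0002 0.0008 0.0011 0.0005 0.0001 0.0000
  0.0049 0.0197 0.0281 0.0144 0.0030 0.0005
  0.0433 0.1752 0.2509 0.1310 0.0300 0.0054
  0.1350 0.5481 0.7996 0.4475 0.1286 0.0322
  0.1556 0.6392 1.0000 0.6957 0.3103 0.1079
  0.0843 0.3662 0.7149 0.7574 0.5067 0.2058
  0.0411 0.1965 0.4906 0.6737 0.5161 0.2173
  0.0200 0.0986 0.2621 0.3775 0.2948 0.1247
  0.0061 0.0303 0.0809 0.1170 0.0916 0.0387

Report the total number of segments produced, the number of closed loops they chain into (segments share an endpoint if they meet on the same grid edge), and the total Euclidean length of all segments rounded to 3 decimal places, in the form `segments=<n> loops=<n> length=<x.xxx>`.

segments=18 loops=1 length=14.017

cell (2,0): code 0100 → (2.442,1.000)–(3.000,0.496)
cell (2,1): code 1100 → (2.162,2.000)–(2.442,1.000)
cell (2,2): code 1100 → (2.660,3.000)–(2.162,2.000)
cell (2,3): code 1000 → (3.000,3.337)–(2.660,3.000)
cell (3,0): code 0110 → (3.000,0.496)–(4.000,0.381)
cell (3,3): code 1001 → (4.000,3.923)–(3.000,3.337)
cell (4,0): code 0110 → (4.000,0.381)–(5.000,0.907)
cell (4,3): code 1101 → (4.151,4.000)–(4.000,3.923)
cell (4,4): code 1000 → (5.000,4.554)–(4.151,4.000)
cell (5,0): code 0010 → (5.000,0.907)–(5.154,1.000)
cell (5,1): code 0111 → (5.154,1.000)–(6.000,1.488)
cell (5,4): code 1001 → (6.000,4.589)–(5.000,4.554)
cell (6,1): code 0010 → (6.000,1.488)–(6.659,2.000)
cell (6,2): code 0111 → (6.659,2.000)–(7.000,2.675)
cell (6,3): code 1011 → (7.000,3.453)–(6.796,4.000)
cell (6,4): code 0001 → (6.796,4.000)–(6.000,4.589)
cell (7,2): code 0010 → (7.000,2.675)–(7.144,3.000)
cell (7,3): code 0001 → (7.144,3.000)–(7.000,3.453)
total: 18 segments, chained into 1 closed loop(s), length Σ = 14.017301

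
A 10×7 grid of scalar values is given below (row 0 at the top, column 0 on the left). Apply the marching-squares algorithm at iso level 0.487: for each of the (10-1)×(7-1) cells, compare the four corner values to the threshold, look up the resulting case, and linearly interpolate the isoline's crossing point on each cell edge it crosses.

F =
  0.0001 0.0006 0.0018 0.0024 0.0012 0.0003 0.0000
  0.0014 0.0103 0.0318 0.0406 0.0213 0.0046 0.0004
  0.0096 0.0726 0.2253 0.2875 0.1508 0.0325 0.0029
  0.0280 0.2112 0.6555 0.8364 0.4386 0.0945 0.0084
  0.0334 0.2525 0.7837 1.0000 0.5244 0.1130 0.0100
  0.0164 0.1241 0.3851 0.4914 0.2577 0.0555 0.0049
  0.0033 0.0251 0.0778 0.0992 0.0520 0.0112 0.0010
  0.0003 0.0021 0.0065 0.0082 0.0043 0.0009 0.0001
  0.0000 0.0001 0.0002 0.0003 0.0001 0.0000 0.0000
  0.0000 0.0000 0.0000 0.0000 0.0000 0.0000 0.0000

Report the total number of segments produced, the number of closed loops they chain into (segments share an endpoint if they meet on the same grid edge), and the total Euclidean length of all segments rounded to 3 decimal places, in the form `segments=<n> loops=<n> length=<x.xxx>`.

segments=12 loops=1 length=8.157

cell (2,1): code 0100 → (2.608,2.000)–(3.000,1.621)
cell (2,2): code 1100 → (2.363,3.000)–(2.608,2.000)
cell (2,3): code 1000 → (3.000,3.878)–(2.363,3.000)
cell (3,1): code 0110 → (3.000,1.621)–(4.000,1.441)
cell (3,3): code 1101 → (3.564,4.000)–(3.000,3.878)
cell (3,4): code 1000 → (4.000,4.091)–(3.564,4.000)
cell (4,1): code 0010 → (4.000,1.441)–(4.744,2.000)
cell (4,2): code 0111 → (4.744,2.000)–(5.000,2.959)
cell (4,3): code 1011 → (5.000,3.019)–(4.140,4.000)
cell (4,4): code 0001 → (4.140,4.000)–(4.000,4.091)
cell (5,2): code 0010 → (5.000,2.959)–(5.011,3.000)
cell (5,3): code 0001 → (5.011,3.000)–(5.000,3.019)
total: 12 segments, chained into 1 closed loop(s), length Σ = 8.156992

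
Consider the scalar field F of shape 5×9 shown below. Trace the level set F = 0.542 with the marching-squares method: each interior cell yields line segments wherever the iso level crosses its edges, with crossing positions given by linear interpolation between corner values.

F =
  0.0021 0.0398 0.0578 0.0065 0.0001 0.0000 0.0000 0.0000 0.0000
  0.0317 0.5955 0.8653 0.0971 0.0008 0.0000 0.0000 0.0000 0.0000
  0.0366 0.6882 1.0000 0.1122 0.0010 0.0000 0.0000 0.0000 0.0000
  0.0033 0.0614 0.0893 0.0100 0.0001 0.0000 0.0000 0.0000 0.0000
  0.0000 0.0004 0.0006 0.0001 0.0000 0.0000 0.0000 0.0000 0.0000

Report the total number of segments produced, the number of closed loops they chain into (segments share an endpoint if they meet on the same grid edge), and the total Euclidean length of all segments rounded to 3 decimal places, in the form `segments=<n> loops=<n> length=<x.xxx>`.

segments=8 loops=1 length=5.854

cell (0,0): code 0100 → (0.904,1.000)–(1.000,0.905)
cell (0,1): code 1100 → (0.600,2.000)–(0.904,1.000)
cell (0,2): code 1000 → (1.000,2.421)–(0.600,2.000)
cell (1,0): code 0110 → (1.000,0.905)–(2.000,0.776)
cell (1,2): code 1001 → (2.000,2.516)–(1.000,2.421)
cell (2,0): code 0010 → (2.000,0.776)–(2.233,1.000)
cell (2,1): code 0011 → (2.233,1.000)–(2.503,2.000)
cell (2,2): code 0001 → (2.503,2.000)–(2.000,2.516)
total: 8 segments, chained into 1 closed loop(s), length Σ = 5.853941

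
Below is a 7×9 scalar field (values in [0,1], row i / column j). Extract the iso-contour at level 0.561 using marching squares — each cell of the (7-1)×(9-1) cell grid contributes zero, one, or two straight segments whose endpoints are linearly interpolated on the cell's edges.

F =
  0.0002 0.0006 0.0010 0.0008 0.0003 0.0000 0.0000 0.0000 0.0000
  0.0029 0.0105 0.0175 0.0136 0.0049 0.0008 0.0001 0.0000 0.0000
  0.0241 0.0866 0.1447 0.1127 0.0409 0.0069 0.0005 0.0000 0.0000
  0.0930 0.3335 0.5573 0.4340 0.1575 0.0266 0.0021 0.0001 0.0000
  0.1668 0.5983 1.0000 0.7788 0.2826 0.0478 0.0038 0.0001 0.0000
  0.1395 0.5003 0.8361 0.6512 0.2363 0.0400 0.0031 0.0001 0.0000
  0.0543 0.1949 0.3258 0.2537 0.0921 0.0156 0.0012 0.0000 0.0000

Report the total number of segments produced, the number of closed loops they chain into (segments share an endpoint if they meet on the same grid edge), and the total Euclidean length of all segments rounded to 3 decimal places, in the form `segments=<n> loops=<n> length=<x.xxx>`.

segments=10 loops=1 length=7.713

cell (3,0): code 0100 → (3.859,1.000)–(4.000,0.914)
cell (3,1): code 1100 → (3.008,2.000)–(3.859,1.000)
cell (3,2): code 1100 → (3.368,3.000)–(3.008,2.000)
cell (3,3): code 1000 → (4.000,3.439)–(3.368,3.000)
cell (4,0): code 0010 → (4.000,0.914)–(4.381,1.000)
cell (4,1): code 0111 → (4.381,1.000)–(5.000,1.181)
cell (4,3): code 1001 → (5.000,3.217)–(4.000,3.439)
cell (5,1): code 0010 → (5.000,1.181)–(5.539,2.000)
cell (5,2): code 0011 → (5.539,2.000)–(5.227,3.000)
cell (5,3): code 0001 → (5.227,3.000)–(5.000,3.217)
total: 10 segments, chained into 1 closed loop(s), length Σ = 7.712560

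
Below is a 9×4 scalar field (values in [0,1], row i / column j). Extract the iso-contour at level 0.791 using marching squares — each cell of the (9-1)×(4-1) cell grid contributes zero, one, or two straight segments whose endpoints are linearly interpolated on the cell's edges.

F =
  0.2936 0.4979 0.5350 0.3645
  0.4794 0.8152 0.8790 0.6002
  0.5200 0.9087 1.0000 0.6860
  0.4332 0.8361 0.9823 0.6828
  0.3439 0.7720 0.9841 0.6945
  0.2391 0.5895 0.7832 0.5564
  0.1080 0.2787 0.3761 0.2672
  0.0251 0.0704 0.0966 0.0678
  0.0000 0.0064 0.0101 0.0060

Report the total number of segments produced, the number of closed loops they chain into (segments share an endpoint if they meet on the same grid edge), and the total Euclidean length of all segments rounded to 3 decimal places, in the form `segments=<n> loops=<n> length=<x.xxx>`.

segments=12 loops=1 length=10.148

cell (0,0): code 0100 → (0.924,1.000)–(1.000,0.928)
cell (0,1): code 1100 → (0.744,2.000)–(0.924,1.000)
cell (0,2): code 1000 → (1.000,2.316)–(0.744,2.000)
cell (1,0): code 0110 → (1.000,0.928)–(2.000,0.697)
cell (1,2): code 1001 → (2.000,2.666)–(1.000,2.316)
cell (2,0): code 0110 → (2.000,0.697)–(3.000,0.888)
cell (2,2): code 1001 → (3.000,2.639)–(2.000,2.666)
cell (3,0): code 0010 → (3.000,0.888)–(3.704,1.000)
cell (3,1): code 0111 → (3.704,1.000)–(4.000,1.090)
cell (3,2): code 1001 → (4.000,2.667)–(3.000,2.639)
cell (4,1): code 0010 → (4.000,1.090)–(4.961,2.000)
cell (4,2): code 0001 → (4.961,2.000)–(4.000,2.667)
total: 12 segments, chained into 1 closed loop(s), length Σ = 10.147561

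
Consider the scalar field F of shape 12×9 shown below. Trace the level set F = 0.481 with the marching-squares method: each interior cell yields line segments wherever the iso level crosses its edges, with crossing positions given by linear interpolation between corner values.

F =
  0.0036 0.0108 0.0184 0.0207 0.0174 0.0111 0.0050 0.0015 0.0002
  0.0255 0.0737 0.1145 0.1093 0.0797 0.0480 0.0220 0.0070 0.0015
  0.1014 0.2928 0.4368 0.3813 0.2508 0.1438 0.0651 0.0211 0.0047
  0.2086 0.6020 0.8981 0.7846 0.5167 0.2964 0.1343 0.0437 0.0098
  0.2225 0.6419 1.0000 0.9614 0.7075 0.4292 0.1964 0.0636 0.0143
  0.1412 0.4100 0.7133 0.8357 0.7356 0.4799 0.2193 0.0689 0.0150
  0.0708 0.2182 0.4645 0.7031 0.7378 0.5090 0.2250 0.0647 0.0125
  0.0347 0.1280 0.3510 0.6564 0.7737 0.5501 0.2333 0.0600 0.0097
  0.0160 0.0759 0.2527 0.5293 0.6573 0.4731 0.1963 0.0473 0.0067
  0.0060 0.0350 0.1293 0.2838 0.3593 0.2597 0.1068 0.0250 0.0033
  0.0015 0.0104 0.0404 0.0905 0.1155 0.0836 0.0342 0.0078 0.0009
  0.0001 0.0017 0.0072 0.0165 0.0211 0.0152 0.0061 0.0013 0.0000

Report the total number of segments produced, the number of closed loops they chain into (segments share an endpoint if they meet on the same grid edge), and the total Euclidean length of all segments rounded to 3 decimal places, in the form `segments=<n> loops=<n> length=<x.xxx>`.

cell (2,0): code 0100 → (2.609,1.000)–(3.000,0.692)
cell (2,1): code 1100 → (2.096,2.000)–(2.609,1.000)
cell (2,2): code 1100 → (2.247,3.000)–(2.096,2.000)
cell (2,3): code 1100 → (2.866,4.000)–(2.247,3.000)
cell (2,4): code 1000 → (3.000,4.162)–(2.866,4.000)
cell (3,0): code 0110 → (3.000,0.692)–(4.000,0.616)
cell (3,4): code 1001 → (4.000,4.814)–(3.000,4.162)
cell (4,0): code 0010 → (4.000,0.616)–(4.694,1.000)
cell (4,1): code 0111 → (4.694,1.000)–(5.000,1.234)
cell (4,4): code 1001 → (5.000,4.996)–(4.000,4.814)
cell (5,1): code 0010 → (5.000,1.234)–(5.934,2.000)
cell (5,2): code 0111 → (5.934,2.000)–(6.000,2.069)
cell (5,4): code 1101 → (5.038,5.000)–(5.000,4.996)
cell (5,5): code 1000 → (6.000,5.099)–(5.038,5.000)
cell (6,2): code 0110 → (6.000,2.069)–(7.000,2.426)
cell (6,5): code 1001 → (7.000,5.218)–(6.000,5.099)
cell (7,2): code 0110 → (7.000,2.426)–(8.000,2.825)
cell (7,4): code 1011 → (8.000,4.957)–(7.897,5.000)
cell (7,5): code 0001 → (7.897,5.000)–(7.000,5.218)
cell (8,2): code 0010 → (8.000,2.825)–(8.197,3.000)
cell (8,3): code 0011 → (8.197,3.000)–(8.592,4.000)
cell (8,4): code 0001 → (8.592,4.000)–(8.000,4.957)
total: 22 segments, chained into 1 closed loop(s), length Σ = 17.362997

segments=22 loops=1 length=17.363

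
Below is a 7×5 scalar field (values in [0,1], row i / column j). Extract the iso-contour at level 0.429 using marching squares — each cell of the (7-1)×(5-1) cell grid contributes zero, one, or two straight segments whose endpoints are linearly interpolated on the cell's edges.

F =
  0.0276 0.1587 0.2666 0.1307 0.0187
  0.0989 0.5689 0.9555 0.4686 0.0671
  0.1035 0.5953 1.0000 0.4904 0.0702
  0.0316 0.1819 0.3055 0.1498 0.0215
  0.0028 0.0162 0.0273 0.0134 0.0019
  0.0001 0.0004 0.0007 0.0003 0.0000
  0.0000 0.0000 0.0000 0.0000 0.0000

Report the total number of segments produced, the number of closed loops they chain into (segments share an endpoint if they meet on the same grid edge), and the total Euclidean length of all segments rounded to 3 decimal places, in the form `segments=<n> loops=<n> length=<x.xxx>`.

cell (0,0): code 0100 → (0.659,1.000)–(1.000,0.702)
cell (0,1): code 1100 → (0.236,2.000)–(0.659,1.000)
cell (0,2): code 1100 → (0.883,3.000)–(0.236,2.000)
cell (0,3): code 1000 → (1.000,3.099)–(0.883,3.000)
cell (1,0): code 0110 → (1.000,0.702)–(2.000,0.662)
cell (1,3): code 1001 → (2.000,3.146)–(1.000,3.099)
cell (2,0): code 0010 → (2.000,0.662)–(2.402,1.000)
cell (2,1): code 0011 → (2.402,1.000)–(2.822,2.000)
cell (2,2): code 0011 → (2.822,2.000)–(2.180,3.000)
cell (2,3): code 0001 → (2.180,3.000)–(2.000,3.146)
total: 10 segments, chained into 1 closed loop(s), length Σ = 7.915200

segments=10 loops=1 length=7.915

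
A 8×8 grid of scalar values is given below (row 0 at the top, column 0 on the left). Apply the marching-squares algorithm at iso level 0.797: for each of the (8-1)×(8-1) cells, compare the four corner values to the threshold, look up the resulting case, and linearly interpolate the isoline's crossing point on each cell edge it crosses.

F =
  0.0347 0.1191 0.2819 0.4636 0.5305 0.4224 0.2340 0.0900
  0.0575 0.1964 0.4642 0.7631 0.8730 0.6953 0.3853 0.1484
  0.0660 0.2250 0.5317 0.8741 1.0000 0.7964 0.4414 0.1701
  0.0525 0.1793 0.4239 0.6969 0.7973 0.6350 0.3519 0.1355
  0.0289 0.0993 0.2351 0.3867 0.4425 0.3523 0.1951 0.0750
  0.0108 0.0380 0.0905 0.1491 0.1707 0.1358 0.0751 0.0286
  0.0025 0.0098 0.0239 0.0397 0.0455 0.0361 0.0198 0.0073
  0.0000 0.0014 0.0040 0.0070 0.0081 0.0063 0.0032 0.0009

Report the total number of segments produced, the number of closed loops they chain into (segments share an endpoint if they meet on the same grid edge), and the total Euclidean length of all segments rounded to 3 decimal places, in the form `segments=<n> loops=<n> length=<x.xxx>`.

segments=10 loops=1 length=6.575

cell (0,3): code 0100 → (0.778,4.000)–(1.000,3.308)
cell (0,4): code 1000 → (1.000,4.428)–(0.778,4.000)
cell (1,2): code 0100 → (1.305,3.000)–(2.000,2.775)
cell (1,3): code 1110 → (1.000,3.308)–(1.305,3.000)
cell (1,4): code 1001 → (2.000,4.997)–(1.000,4.428)
cell (2,2): code 0010 → (2.000,2.775)–(2.435,3.000)
cell (2,3): code 0111 → (2.435,3.000)–(3.000,3.997)
cell (2,4): code 1001 → (3.000,4.002)–(2.000,4.997)
cell (3,3): code 0010 → (3.000,3.997)–(3.001,4.000)
cell (3,4): code 0001 → (3.001,4.000)–(3.000,4.002)
total: 10 segments, chained into 1 closed loop(s), length Σ = 6.574882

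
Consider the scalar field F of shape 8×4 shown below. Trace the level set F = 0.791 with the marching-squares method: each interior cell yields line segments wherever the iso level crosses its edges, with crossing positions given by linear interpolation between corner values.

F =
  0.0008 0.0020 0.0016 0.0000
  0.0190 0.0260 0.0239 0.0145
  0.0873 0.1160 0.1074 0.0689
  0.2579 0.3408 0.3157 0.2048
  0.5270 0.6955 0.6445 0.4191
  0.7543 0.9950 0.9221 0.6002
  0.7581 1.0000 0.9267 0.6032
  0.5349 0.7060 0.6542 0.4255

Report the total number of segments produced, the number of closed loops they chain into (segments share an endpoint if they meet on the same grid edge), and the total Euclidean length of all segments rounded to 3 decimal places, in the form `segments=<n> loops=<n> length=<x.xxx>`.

cell (4,0): code 0100 → (4.319,1.000)–(5.000,0.152)
cell (4,1): code 1100 → (4.528,2.000)–(4.319,1.000)
cell (4,2): code 1000 → (5.000,2.407)–(4.528,2.000)
cell (5,0): code 0110 → (5.000,0.152)–(6.000,0.136)
cell (5,2): code 1001 → (6.000,2.419)–(5.000,2.407)
cell (6,0): code 0010 → (6.000,0.136)–(6.711,1.000)
cell (6,1): code 0011 → (6.711,1.000)–(6.498,2.000)
cell (6,2): code 0001 → (6.498,2.000)–(6.000,2.419)
total: 8 segments, chained into 1 closed loop(s), length Σ = 7.525102

segments=8 loops=1 length=7.525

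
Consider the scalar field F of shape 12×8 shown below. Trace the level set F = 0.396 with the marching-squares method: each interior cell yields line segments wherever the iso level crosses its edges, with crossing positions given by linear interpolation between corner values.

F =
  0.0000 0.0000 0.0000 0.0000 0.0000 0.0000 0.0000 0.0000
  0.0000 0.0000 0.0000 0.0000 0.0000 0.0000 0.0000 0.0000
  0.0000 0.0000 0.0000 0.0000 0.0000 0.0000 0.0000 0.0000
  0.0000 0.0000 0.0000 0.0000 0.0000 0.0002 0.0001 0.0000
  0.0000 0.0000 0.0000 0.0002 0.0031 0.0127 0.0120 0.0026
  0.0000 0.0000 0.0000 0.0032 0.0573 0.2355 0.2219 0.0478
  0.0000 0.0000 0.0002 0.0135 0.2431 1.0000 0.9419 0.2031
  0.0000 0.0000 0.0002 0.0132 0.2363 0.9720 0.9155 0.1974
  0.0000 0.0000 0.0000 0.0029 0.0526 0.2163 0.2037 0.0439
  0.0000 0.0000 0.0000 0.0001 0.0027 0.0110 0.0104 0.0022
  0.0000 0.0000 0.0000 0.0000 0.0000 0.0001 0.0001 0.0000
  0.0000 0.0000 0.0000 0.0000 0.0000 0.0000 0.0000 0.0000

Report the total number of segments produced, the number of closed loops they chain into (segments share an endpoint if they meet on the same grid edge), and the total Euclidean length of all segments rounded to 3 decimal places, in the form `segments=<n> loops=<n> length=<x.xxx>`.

cell (5,4): code 0100 → (5.210,5.000)–(6.000,4.202)
cell (5,5): code 1100 → (5.242,6.000)–(5.210,5.000)
cell (5,6): code 1000 → (6.000,6.739)–(5.242,6.000)
cell (6,4): code 0110 → (6.000,4.202)–(7.000,4.217)
cell (6,6): code 1001 → (7.000,6.723)–(6.000,6.739)
cell (7,4): code 0010 → (7.000,4.217)–(7.762,5.000)
cell (7,5): code 0011 → (7.762,5.000)–(7.730,6.000)
cell (7,6): code 0001 → (7.730,6.000)–(7.000,6.723)
total: 8 segments, chained into 1 closed loop(s), length Σ = 8.303199

segments=8 loops=1 length=8.303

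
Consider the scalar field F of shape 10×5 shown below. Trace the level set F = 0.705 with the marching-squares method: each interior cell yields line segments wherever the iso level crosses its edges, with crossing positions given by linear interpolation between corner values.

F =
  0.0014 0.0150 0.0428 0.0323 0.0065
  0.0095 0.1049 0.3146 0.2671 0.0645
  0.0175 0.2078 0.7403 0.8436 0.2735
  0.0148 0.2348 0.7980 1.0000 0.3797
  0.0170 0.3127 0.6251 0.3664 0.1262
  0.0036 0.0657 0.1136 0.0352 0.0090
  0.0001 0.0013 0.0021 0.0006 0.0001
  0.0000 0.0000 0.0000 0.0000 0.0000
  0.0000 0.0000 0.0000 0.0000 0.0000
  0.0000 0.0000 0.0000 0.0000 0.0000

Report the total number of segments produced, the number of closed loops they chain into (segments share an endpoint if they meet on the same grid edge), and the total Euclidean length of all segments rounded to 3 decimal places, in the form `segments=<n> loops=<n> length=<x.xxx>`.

segments=8 loops=1 length=5.723

cell (1,1): code 0100 → (1.917,2.000)–(2.000,1.934)
cell (1,2): code 1100 → (1.760,3.000)–(1.917,2.000)
cell (1,3): code 1000 → (2.000,3.243)–(1.760,3.000)
cell (2,1): code 0110 → (2.000,1.934)–(3.000,1.835)
cell (2,3): code 1001 → (3.000,3.476)–(2.000,3.243)
cell (3,1): code 0010 → (3.000,1.835)–(3.538,2.000)
cell (3,2): code 0011 → (3.538,2.000)–(3.466,3.000)
cell (3,3): code 0001 → (3.466,3.000)–(3.000,3.476)
total: 8 segments, chained into 1 closed loop(s), length Σ = 5.722753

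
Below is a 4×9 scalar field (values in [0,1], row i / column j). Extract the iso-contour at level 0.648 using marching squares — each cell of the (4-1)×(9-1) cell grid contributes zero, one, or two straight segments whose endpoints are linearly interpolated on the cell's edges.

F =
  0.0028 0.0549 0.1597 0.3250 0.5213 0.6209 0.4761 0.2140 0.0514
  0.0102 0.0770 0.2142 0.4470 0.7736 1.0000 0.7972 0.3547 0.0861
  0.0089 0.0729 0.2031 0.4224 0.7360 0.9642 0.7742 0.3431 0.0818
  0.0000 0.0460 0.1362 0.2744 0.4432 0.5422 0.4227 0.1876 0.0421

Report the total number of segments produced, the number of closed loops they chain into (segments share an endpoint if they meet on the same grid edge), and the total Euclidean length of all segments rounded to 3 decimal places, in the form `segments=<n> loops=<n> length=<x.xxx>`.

segments=10 loops=1 length=8.445

cell (0,3): code 0100 → (0.502,4.000)–(1.000,3.615)
cell (0,4): code 1100 → (0.071,5.000)–(0.502,4.000)
cell (0,5): code 1100 → (0.535,6.000)–(0.071,5.000)
cell (0,6): code 1000 → (1.000,6.337)–(0.535,6.000)
cell (1,3): code 0110 → (1.000,3.615)–(2.000,3.719)
cell (1,6): code 1001 → (2.000,6.293)–(1.000,6.337)
cell (2,3): code 0010 → (2.000,3.719)–(2.301,4.000)
cell (2,4): code 0011 → (2.301,4.000)–(2.749,5.000)
cell (2,5): code 0011 → (2.749,5.000)–(2.359,6.000)
cell (2,6): code 0001 → (2.359,6.000)–(2.000,6.293)
total: 10 segments, chained into 1 closed loop(s), length Σ = 8.444644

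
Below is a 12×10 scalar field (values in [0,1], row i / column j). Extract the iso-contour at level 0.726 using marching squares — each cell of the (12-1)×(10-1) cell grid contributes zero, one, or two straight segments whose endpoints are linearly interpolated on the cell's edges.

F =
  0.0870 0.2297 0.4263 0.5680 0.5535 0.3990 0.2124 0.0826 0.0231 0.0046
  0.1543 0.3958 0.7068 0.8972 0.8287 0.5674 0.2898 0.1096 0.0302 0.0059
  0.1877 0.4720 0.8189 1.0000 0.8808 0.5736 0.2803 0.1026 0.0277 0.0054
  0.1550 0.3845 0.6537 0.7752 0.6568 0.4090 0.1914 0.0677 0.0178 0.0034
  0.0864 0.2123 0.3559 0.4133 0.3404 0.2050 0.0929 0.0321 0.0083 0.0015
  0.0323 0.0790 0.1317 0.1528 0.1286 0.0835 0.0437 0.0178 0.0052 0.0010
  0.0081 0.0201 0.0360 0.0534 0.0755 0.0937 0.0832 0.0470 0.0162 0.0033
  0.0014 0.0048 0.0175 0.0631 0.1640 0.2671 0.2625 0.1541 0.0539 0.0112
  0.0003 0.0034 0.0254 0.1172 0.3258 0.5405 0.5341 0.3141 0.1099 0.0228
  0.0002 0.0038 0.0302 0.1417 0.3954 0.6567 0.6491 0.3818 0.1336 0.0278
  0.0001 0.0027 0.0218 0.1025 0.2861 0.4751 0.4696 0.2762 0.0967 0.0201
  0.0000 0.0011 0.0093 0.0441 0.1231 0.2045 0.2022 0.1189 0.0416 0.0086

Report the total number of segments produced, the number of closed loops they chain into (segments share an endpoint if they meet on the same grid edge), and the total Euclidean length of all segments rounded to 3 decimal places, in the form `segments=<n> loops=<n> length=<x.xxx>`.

cell (0,2): code 0100 → (0.480,3.000)–(1.000,2.101)
cell (0,3): code 1100 → (0.627,4.000)–(0.480,3.000)
cell (0,4): code 1000 → (1.000,4.393)–(0.627,4.000)
cell (1,1): code 0100 → (1.171,2.000)–(2.000,1.732)
cell (1,2): code 1110 → (1.000,2.101)–(1.171,2.000)
cell (1,4): code 1001 → (2.000,4.504)–(1.000,4.393)
cell (2,1): code 0010 → (2.000,1.732)–(2.562,2.000)
cell (2,2): code 0111 → (2.562,2.000)–(3.000,2.595)
cell (2,3): code 1011 → (3.000,3.416)–(2.691,4.000)
cell (2,4): code 0001 → (2.691,4.000)–(2.000,4.504)
cell (3,2): code 0010 → (3.000,2.595)–(3.136,3.000)
cell (3,3): code 0001 → (3.136,3.000)–(3.000,3.416)
total: 12 segments, chained into 1 closed loop(s), length Σ = 8.409486

segments=12 loops=1 length=8.409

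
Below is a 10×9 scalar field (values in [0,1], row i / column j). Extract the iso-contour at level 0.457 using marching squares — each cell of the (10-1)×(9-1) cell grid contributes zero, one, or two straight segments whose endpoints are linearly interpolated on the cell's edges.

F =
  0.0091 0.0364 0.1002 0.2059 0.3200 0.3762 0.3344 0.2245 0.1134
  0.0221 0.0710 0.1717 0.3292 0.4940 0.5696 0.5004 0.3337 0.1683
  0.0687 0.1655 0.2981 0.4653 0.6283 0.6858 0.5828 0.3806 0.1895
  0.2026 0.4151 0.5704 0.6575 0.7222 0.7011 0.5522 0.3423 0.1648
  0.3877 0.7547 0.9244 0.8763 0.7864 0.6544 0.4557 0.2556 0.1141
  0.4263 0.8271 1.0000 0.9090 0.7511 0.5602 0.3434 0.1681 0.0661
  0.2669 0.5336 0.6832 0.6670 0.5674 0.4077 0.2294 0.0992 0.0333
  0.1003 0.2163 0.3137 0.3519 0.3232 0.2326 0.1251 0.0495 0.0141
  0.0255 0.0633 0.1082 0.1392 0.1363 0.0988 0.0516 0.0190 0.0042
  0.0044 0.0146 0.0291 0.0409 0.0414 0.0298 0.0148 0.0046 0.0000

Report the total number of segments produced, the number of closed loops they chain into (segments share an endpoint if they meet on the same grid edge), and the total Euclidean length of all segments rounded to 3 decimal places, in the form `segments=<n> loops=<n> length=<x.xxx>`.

cell (0,3): code 0100 → (0.787,4.000)–(1.000,3.775)
cell (0,4): code 1100 → (0.418,5.000)–(0.787,4.000)
cell (0,5): code 1100 → (0.739,6.000)–(0.418,5.000)
cell (0,6): code 1000 → (1.000,6.260)–(0.739,6.000)
cell (1,2): code 0100 → (1.939,3.000)–(2.000,2.950)
cell (1,3): code 1110 → (1.000,3.775)–(1.939,3.000)
cell (1,6): code 1001 → (2.000,6.622)–(1.000,6.260)
cell (2,1): code 0100 → (2.584,2.000)–(3.000,1.270)
cell (2,2): code 1110 → (2.000,2.950)–(2.584,2.000)
cell (2,6): code 1001 → (3.000,6.454)–(2.000,6.622)
cell (3,0): code 0100 → (3.123,1.000)–(4.000,0.189)
cell (3,1): code 1110 → (3.000,1.270)–(3.123,1.000)
cell (3,5): code 1011 → (4.000,5.993)–(3.987,6.000)
cell (3,6): code 0001 → (3.987,6.000)–(3.000,6.454)
cell (4,0): code 0110 → (4.000,0.189)–(5.000,0.077)
cell (4,5): code 1001 → (5.000,5.476)–(4.000,5.993)
cell (5,0): code 0110 → (5.000,0.077)–(6.000,0.713)
cell (5,4): code 1011 → (6.000,4.691)–(5.677,5.000)
cell (5,5): code 0001 → (5.677,5.000)–(5.000,5.476)
cell (6,0): code 0010 → (6.000,0.713)–(6.241,1.000)
cell (6,1): code 0011 → (6.241,1.000)–(6.612,2.000)
cell (6,2): code 0011 → (6.612,2.000)–(6.666,3.000)
cell (6,3): code 0011 → (6.666,3.000)–(6.452,4.000)
cell (6,4): code 0001 → (6.452,4.000)–(6.000,4.691)
total: 24 segments, chained into 1 closed loop(s), length Σ = 19.599840

segments=24 loops=1 length=19.600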